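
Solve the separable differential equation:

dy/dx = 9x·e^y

Separating variables and integrating:
-e^(-y) = 9x²/2 + C

General solution: y = -ln(C - 9x²/2)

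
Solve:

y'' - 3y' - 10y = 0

Characteristic equation: r² - 3r - 10 = 0
Roots: r = 5, -2 (distinct real)
General solution: y = C₁e^(5x) + C₂e^(-2x)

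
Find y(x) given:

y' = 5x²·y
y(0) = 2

General solution: y = Ce^(5x³/3)
Applying IC y(0) = 2:
Particular solution: y = 2e^(5x³/3)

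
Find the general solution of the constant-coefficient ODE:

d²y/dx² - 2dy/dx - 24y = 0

Characteristic equation: r² - 2r - 24 = 0
Roots: r = 6, -4 (distinct real)
General solution: y = C₁e^(6x) + C₂e^(-4x)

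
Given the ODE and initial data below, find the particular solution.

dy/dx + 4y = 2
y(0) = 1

General solution: y = 1/2 + Ce^(-4x)
Applying y(0) = 1: C = 1 - 1/2 = 1/2
Particular solution: y = 1/2 + (1/2)e^(-4x)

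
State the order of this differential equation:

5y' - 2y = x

The order is 1 (highest derivative is of order 1).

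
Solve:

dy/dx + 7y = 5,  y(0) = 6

General solution: y = 5/7 + Ce^(-7x)
Applying y(0) = 6: C = 6 - 5/7 = 37/7
Particular solution: y = 5/7 + (37/7)e^(-7x)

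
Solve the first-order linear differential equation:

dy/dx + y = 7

Using integrating factor method:

General solution: y = 7 + Ce^(-x)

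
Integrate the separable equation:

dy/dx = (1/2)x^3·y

Separating variables and integrating:
ln|y| = x^4/8 + C

General solution: y = Ce^(x^4/8)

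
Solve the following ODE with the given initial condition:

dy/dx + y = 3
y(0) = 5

General solution: y = 3 + Ce^(-x)
Applying y(0) = 5: C = 5 - 3 = 2
Particular solution: y = 3 + 2e^(-x)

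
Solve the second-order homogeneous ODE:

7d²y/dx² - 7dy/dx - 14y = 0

Characteristic equation: 7r² - 7r - 14 = 0
Divide by 7: r² - r - 2 = 0
Roots: r = 2, -1 (distinct real)
General solution: y = C₁e^(2x) + C₂e^(-x)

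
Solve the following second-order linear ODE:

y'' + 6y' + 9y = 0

Characteristic equation: r² + 6r + 9 = 0
Factored: (r + 3)² = 0
Repeated root: r = -3
General solution: y = (C₁ + C₂x)e^(-3x)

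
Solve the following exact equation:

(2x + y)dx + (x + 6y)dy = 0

Verify exactness: ∂M/∂y = ∂N/∂x ✓
Find F(x,y) such that ∂F/∂x = M, ∂F/∂y = N
Solution: x² + xy + 3y² = C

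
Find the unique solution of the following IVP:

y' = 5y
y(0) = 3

General solution: y = Ce^(5x)
Applying IC y(0) = 3:
Particular solution: y = 3e^(5x)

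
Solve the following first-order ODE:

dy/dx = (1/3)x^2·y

Separating variables and integrating:
ln|y| = x^3/9 + C

General solution: y = Ce^(x^3/9)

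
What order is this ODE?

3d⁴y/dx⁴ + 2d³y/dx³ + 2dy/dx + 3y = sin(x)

The order is 4 (highest derivative is of order 4).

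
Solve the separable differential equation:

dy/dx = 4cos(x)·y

Separating variables and integrating:
ln|y| = 4sin(x) + C

General solution: y = Ce^(4sin(x))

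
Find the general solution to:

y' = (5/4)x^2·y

Separating variables and integrating:
ln|y| = 5x^3/12 + C

General solution: y = Ce^(5x^3/12)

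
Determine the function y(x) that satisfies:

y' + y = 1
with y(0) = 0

General solution: y = 1 + Ce^(-x)
Applying y(0) = 0: C = 0 - 1 = -1
Particular solution: y = 1 - e^(-x)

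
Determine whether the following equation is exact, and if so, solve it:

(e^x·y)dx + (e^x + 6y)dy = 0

Verify exactness: ∂M/∂y = ∂N/∂x ✓
Find F(x,y) such that ∂F/∂x = M, ∂F/∂y = N
Solution: e^x·y + 3y² = C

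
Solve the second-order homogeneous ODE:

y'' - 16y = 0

Characteristic equation: r² - 16 = 0
Roots: r = 4, -4 (distinct real)
General solution: y = C₁e^(4x) + C₂e^(-4x)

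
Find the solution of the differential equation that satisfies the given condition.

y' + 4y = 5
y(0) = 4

General solution: y = 5/4 + Ce^(-4x)
Applying y(0) = 4: C = 4 - 5/4 = 11/4
Particular solution: y = 5/4 + (11/4)e^(-4x)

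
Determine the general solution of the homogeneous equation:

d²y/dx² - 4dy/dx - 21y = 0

Characteristic equation: r² - 4r - 21 = 0
Roots: r = 7, -3 (distinct real)
General solution: y = C₁e^(7x) + C₂e^(-3x)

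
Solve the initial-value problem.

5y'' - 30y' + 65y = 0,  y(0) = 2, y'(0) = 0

General solution: y = e^(3x)(C₁cos(2x) + C₂sin(2x))
Complex roots r = 3 ± 2i
Applying ICs: C₁ = 2, C₂ = -3
Particular solution: y = e^(3x)(2cos(2x) - 3sin(2x))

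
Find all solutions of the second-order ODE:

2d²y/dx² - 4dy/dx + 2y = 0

Characteristic equation: 2r² - 4r + 2 = 0
Divide by 2: r² - 2r + 1 = 0
Factored: (r - 1)² = 0
Repeated root: r = 1
General solution: y = (C₁ + C₂x)e^x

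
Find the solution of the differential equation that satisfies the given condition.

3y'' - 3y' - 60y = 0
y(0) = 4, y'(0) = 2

General solution: y = C₁e^(5x) + C₂e^(-4x)
Applying ICs: C₁ = 2, C₂ = 2
Particular solution: y = 2e^(5x) + 2e^(-4x)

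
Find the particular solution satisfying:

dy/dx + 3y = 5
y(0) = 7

General solution: y = 5/3 + Ce^(-3x)
Applying y(0) = 7: C = 7 - 5/3 = 16/3
Particular solution: y = 5/3 + (16/3)e^(-3x)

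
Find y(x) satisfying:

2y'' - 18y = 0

Characteristic equation: 2r² - 18 = 0
Divide by 2: r² - 9 = 0
Roots: r = 3, -3 (distinct real)
General solution: y = C₁e^(3x) + C₂e^(-3x)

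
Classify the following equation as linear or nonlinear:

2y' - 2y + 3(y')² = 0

Nonlinear ((y')² term)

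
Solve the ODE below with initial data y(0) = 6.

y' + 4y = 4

General solution: y = 1 + Ce^(-4x)
Applying y(0) = 6: C = 6 - 1 = 5
Particular solution: y = 1 + 5e^(-4x)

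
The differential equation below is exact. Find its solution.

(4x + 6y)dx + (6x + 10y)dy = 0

Verify exactness: ∂M/∂y = ∂N/∂x ✓
Find F(x,y) such that ∂F/∂x = M, ∂F/∂y = N
Solution: 2x² + 6xy + 5y² = C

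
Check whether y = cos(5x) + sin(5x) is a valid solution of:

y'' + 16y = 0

Verification:
y'' = -25cos(5x) - 25sin(5x)
y'' + 16y ≠ 0 (frequency mismatch: got 25 instead of 16)

No, it is not a solution.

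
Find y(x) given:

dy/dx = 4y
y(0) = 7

General solution: y = Ce^(4x)
Applying IC y(0) = 7:
Particular solution: y = 7e^(4x)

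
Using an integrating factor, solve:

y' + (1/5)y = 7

Using integrating factor method:

General solution: y = 35 + Ce^(-x/5)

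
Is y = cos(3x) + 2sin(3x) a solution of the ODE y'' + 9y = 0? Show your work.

Verification:
y'' = -9cos(3x) - 18sin(3x)
y'' + 9y = 0 ✓

Yes, it is a solution.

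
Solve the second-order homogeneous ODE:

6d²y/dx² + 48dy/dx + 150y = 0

Characteristic equation: 6r² + 48r + 150 = 0
Divide by 6: r² + 8r + 25 = 0
Roots: r = -4 ± 3i (complex conjugates)
General solution: y = e^(-4x)(C₁cos(3x) + C₂sin(3x))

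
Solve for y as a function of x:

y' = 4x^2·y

Separating variables and integrating:
ln|y| = 4x^3/3 + C

General solution: y = Ce^(4x^3/3)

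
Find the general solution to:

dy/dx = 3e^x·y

Separating variables and integrating:
ln|y| = 3e^x + C

General solution: y = Ce^(3e^x)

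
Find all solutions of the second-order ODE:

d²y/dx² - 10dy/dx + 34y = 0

Characteristic equation: r² - 10r + 34 = 0
Roots: r = 5 ± 3i (complex conjugates)
General solution: y = e^(5x)(C₁cos(3x) + C₂sin(3x))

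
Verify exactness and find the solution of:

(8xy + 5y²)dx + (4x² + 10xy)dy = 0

Verify exactness: ∂M/∂y = ∂N/∂x ✓
Find F(x,y) such that ∂F/∂x = M, ∂F/∂y = N
Solution: 4x²y + 5xy² = C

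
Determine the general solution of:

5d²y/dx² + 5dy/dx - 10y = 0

Characteristic equation: 5r² + 5r - 10 = 0
Divide by 5: r² + r - 2 = 0
Roots: r = 1, -2 (distinct real)
General solution: y = C₁e^x + C₂e^(-2x)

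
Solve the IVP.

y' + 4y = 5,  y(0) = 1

General solution: y = 5/4 + Ce^(-4x)
Applying y(0) = 1: C = 1 - 5/4 = -1/4
Particular solution: y = 5/4 - (1/4)e^(-4x)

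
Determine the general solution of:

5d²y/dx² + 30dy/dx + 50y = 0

Characteristic equation: 5r² + 30r + 50 = 0
Divide by 5: r² + 6r + 10 = 0
Roots: r = -3 ± i (complex conjugates)
General solution: y = e^(-3x)(C₁cos(x) + C₂sin(x))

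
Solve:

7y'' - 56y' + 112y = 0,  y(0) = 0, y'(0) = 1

General solution: y = (C₁ + C₂x)e^(4x)
Repeated root r = 4
Applying ICs: C₁ = 0, C₂ = 1
Particular solution: y = xe^(4x)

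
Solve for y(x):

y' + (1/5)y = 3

Using integrating factor method:

General solution: y = 15 + Ce^(-x/5)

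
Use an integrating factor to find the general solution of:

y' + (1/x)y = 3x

Using integrating factor method:

General solution: y = x^2 + C/x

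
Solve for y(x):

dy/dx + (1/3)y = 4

Using integrating factor method:

General solution: y = 12 + Ce^(-x/3)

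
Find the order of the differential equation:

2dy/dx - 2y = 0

The order is 1 (highest derivative is of order 1).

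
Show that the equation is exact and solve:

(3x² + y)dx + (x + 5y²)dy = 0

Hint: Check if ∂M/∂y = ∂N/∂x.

Verify exactness: ∂M/∂y = ∂N/∂x ✓
Find F(x,y) such that ∂F/∂x = M, ∂F/∂y = N
Solution: x³ + xy + 5y³/3 = C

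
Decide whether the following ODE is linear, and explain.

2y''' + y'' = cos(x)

Linear (y and its derivatives appear to the first power only, no products of y terms)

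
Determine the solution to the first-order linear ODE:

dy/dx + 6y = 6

Using integrating factor method:

General solution: y = 1 + Ce^(-6x)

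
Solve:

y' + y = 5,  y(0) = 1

General solution: y = 5 + Ce^(-x)
Applying y(0) = 1: C = 1 - 5 = -4
Particular solution: y = 5 - 4e^(-x)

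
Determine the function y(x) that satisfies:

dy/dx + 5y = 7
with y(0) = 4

General solution: y = 7/5 + Ce^(-5x)
Applying y(0) = 4: C = 4 - 7/5 = 13/5
Particular solution: y = 7/5 + (13/5)e^(-5x)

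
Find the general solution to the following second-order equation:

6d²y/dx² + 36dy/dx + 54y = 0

Characteristic equation: 6r² + 36r + 54 = 0
Divide by 6: r² + 6r + 9 = 0
Factored: (r + 3)² = 0
Repeated root: r = -3
General solution: y = (C₁ + C₂x)e^(-3x)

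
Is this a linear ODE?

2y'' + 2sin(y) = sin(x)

No. Nonlinear (sin(y) is nonlinear in y)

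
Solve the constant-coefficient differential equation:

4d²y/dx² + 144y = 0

Characteristic equation: 4r² + 144 = 0
Divide by 4: r² + 36 = 0
Roots: r = ±6i (complex conjugates)
General solution: y = C₁cos(6x) + C₂sin(6x)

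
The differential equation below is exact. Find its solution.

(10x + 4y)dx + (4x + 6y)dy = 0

Verify exactness: ∂M/∂y = ∂N/∂x ✓
Find F(x,y) such that ∂F/∂x = M, ∂F/∂y = N
Solution: 5x² + 4xy + 3y² = C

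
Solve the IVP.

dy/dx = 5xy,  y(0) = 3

General solution: y = Ce^(5x²/2)
Applying IC y(0) = 3:
Particular solution: y = 3e^(5x²/2)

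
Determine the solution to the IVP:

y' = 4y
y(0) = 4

General solution: y = Ce^(4x)
Applying IC y(0) = 4:
Particular solution: y = 4e^(4x)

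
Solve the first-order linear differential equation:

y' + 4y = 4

Using integrating factor method:

General solution: y = 1 + Ce^(-4x)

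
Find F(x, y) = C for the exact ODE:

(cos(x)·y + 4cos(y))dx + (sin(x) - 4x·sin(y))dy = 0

Verify exactness: ∂M/∂y = ∂N/∂x ✓
Find F(x,y) such that ∂F/∂x = M, ∂F/∂y = N
Solution: sin(x)·y + 4x·cos(y) = C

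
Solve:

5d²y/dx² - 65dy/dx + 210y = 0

Characteristic equation: 5r² - 65r + 210 = 0
Divide by 5: r² - 13r + 42 = 0
Roots: r = 6, 7 (distinct real)
General solution: y = C₁e^(6x) + C₂e^(7x)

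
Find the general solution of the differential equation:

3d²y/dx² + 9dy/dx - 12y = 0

Characteristic equation: 3r² + 9r - 12 = 0
Divide by 3: r² + 3r - 4 = 0
Roots: r = 1, -4 (distinct real)
General solution: y = C₁e^x + C₂e^(-4x)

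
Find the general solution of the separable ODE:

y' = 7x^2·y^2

Separating variables and integrating:
-1/y = 7x^3/3 + C

General solution: y^-1 = (-7/3)x^3 + C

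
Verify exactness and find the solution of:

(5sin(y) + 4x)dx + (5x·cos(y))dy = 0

Verify exactness: ∂M/∂y = ∂N/∂x ✓
Find F(x,y) such that ∂F/∂x = M, ∂F/∂y = N
Solution: 5x·sin(y) + 2x² = C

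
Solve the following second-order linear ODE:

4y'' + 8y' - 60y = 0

Characteristic equation: 4r² + 8r - 60 = 0
Divide by 4: r² + 2r - 15 = 0
Roots: r = 3, -5 (distinct real)
General solution: y = C₁e^(3x) + C₂e^(-5x)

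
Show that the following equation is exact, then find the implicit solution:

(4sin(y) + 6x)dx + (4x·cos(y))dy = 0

Verify exactness: ∂M/∂y = ∂N/∂x ✓
Find F(x,y) such that ∂F/∂x = M, ∂F/∂y = N
Solution: 4x·sin(y) + 3x² = C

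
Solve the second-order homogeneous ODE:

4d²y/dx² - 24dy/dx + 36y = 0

Characteristic equation: 4r² - 24r + 36 = 0
Divide by 4: r² - 6r + 9 = 0
Factored: (r - 3)² = 0
Repeated root: r = 3
General solution: y = (C₁ + C₂x)e^(3x)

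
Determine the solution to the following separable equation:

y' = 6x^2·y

Separating variables and integrating:
ln|y| = 2x^3 + C

General solution: y = Ce^(2x^3)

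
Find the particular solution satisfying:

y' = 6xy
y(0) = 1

General solution: y = Ce^(3x²)
Applying IC y(0) = 1:
Particular solution: y = e^(3x²)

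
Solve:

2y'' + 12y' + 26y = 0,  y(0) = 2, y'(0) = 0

General solution: y = e^(-3x)(C₁cos(2x) + C₂sin(2x))
Complex roots r = -3 ± 2i
Applying ICs: C₁ = 2, C₂ = 3
Particular solution: y = e^(-3x)(2cos(2x) + 3sin(2x))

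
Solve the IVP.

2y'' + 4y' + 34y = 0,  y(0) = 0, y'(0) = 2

General solution: y = e^(-x)(C₁cos(4x) + C₂sin(4x))
Complex roots r = -1 ± 4i
Applying ICs: C₁ = 0, C₂ = 1/2
Particular solution: y = e^(-x)((1/2)sin(4x))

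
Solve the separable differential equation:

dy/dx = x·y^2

Separating variables and integrating:
-1/y = x^2/2 + C

General solution: y^-1 = (-1/2)x^2 + C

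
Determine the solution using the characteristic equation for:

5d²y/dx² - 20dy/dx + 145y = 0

Characteristic equation: 5r² - 20r + 145 = 0
Divide by 5: r² - 4r + 29 = 0
Roots: r = 2 ± 5i (complex conjugates)
General solution: y = e^(2x)(C₁cos(5x) + C₂sin(5x))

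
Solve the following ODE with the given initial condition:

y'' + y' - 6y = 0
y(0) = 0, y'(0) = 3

General solution: y = C₁e^(2x) + C₂e^(-3x)
Applying ICs: C₁ = 3/5, C₂ = -3/5
Particular solution: y = (3/5)e^(2x) - (3/5)e^(-3x)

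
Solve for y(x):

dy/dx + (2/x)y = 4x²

Using integrating factor method:

General solution: y = (4/5)x^3 + Cx^(-2)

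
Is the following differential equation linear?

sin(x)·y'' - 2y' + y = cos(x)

Yes. Linear (y and its derivatives appear to the first power only, no products of y terms)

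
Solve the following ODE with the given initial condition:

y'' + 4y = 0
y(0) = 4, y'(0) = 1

General solution: y = C₁cos(2x) + C₂sin(2x)
Complex roots r = ±2i
Applying ICs: C₁ = 4, C₂ = 1/2
Particular solution: y = 4cos(2x) + (1/2)sin(2x)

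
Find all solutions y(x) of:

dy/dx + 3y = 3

Using integrating factor method:

General solution: y = 1 + Ce^(-3x)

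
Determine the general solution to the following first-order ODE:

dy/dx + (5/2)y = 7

Using integrating factor method:

General solution: y = 14/5 + Ce^(-5x/2)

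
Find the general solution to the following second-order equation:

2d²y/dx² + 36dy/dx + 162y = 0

Characteristic equation: 2r² + 36r + 162 = 0
Divide by 2: r² + 18r + 81 = 0
Factored: (r + 9)² = 0
Repeated root: r = -9
General solution: y = (C₁ + C₂x)e^(-9x)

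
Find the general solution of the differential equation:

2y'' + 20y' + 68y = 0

Characteristic equation: 2r² + 20r + 68 = 0
Divide by 2: r² + 10r + 34 = 0
Roots: r = -5 ± 3i (complex conjugates)
General solution: y = e^(-5x)(C₁cos(3x) + C₂sin(3x))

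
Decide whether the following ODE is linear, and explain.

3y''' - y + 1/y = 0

Nonlinear (1/y term)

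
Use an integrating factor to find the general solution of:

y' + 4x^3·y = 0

Using integrating factor method:

General solution: y = Ce^(-x^4)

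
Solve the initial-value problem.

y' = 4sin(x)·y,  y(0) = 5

General solution: y = Ce^(-4cos(x))
Applying IC y(0) = 5:
Particular solution: y = 5e^(4(1-cos(x)))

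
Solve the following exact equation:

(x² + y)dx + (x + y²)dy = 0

Verify exactness: ∂M/∂y = ∂N/∂x ✓
Find F(x,y) such that ∂F/∂x = M, ∂F/∂y = N
Solution: x³/3 + xy + y³/3 = C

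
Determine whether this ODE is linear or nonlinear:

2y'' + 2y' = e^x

Linear (y and its derivatives appear to the first power only, no products of y terms)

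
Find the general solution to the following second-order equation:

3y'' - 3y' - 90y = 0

Characteristic equation: 3r² - 3r - 90 = 0
Divide by 3: r² - r - 30 = 0
Roots: r = 6, -5 (distinct real)
General solution: y = C₁e^(6x) + C₂e^(-5x)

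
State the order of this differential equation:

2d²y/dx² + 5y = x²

The order is 2 (highest derivative is of order 2).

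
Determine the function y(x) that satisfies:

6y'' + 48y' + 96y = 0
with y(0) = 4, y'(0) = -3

General solution: y = (C₁ + C₂x)e^(-4x)
Repeated root r = -4
Applying ICs: C₁ = 4, C₂ = 13
Particular solution: y = (4 + 13x)e^(-4x)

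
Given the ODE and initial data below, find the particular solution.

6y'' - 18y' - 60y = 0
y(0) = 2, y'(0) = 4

General solution: y = C₁e^(5x) + C₂e^(-2x)
Applying ICs: C₁ = 8/7, C₂ = 6/7
Particular solution: y = (8/7)e^(5x) + (6/7)e^(-2x)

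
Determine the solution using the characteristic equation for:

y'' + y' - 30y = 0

Characteristic equation: r² + r - 30 = 0
Roots: r = 5, -6 (distinct real)
General solution: y = C₁e^(5x) + C₂e^(-6x)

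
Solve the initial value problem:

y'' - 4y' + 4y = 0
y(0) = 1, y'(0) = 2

General solution: y = (C₁ + C₂x)e^(2x)
Repeated root r = 2
Applying ICs: C₁ = 1, C₂ = 0
Particular solution: y = e^(2x)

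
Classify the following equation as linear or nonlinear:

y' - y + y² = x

Nonlinear (y² term)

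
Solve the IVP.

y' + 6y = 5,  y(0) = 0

General solution: y = 5/6 + Ce^(-6x)
Applying y(0) = 0: C = 0 - 5/6 = -5/6
Particular solution: y = 5/6 - (5/6)e^(-6x)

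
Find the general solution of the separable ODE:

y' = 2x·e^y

Separating variables and integrating:
-e^(-y) = x² + C

General solution: y = -ln(C - x²)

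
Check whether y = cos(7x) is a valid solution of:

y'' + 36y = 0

Verification:
y'' = -49cos(7x)
y'' + 36y ≠ 0 (frequency mismatch: got 49 instead of 36)

No, it is not a solution.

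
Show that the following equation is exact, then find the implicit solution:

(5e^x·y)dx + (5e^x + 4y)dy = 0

Verify exactness: ∂M/∂y = ∂N/∂x ✓
Find F(x,y) such that ∂F/∂x = M, ∂F/∂y = N
Solution: 5e^x·y + 2y² = C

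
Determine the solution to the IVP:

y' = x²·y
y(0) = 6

General solution: y = Ce^(x³/3)
Applying IC y(0) = 6:
Particular solution: y = 6e^(x³/3)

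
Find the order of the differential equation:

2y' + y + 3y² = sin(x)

The order is 1 (highest derivative is of order 1).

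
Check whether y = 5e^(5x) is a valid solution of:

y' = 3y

Verification:
y = 5e^(5x)
y' = 25e^(5x)
But 3y = 15e^(5x)
y' ≠ 3y — the derivative does not match

No, it is not a solution.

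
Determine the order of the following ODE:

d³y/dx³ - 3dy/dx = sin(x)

The order is 3 (highest derivative is of order 3).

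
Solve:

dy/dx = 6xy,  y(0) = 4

General solution: y = Ce^(3x²)
Applying IC y(0) = 4:
Particular solution: y = 4e^(3x²)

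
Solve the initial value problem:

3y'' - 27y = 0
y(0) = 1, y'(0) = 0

General solution: y = C₁e^(3x) + C₂e^(-3x)
Applying ICs: C₁ = 1/2, C₂ = 1/2
Particular solution: y = (1/2)e^(3x) + (1/2)e^(-3x)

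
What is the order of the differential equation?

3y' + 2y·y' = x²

The order is 1 (highest derivative is of order 1).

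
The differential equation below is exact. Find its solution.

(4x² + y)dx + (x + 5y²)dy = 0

Verify exactness: ∂M/∂y = ∂N/∂x ✓
Find F(x,y) such that ∂F/∂x = M, ∂F/∂y = N
Solution: 4x³/3 + xy + 5y³/3 = C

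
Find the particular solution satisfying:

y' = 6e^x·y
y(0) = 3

General solution: y = Ce^(6e^x)
Applying IC y(0) = 3:
Particular solution: y = 3e^(6(e^x - 1))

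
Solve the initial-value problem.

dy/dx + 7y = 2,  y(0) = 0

General solution: y = 2/7 + Ce^(-7x)
Applying y(0) = 0: C = 0 - 2/7 = -2/7
Particular solution: y = 2/7 - (2/7)e^(-7x)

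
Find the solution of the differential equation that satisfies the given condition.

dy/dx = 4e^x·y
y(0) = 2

General solution: y = Ce^(4e^x)
Applying IC y(0) = 2:
Particular solution: y = 2e^(4(e^x - 1))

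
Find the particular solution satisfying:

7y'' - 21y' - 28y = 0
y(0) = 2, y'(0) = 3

General solution: y = C₁e^(4x) + C₂e^(-x)
Applying ICs: C₁ = 1, C₂ = 1
Particular solution: y = e^(4x) + e^(-x)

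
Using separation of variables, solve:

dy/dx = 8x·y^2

Separating variables and integrating:
-1/y = 4x^2 + C

General solution: y^-1 = -4x^2 + C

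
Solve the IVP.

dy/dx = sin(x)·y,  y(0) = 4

General solution: y = Ce^(-cos(x))
Applying IC y(0) = 4:
Particular solution: y = 4e^(1-cos(x))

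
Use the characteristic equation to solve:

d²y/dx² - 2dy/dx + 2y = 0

Characteristic equation: r² - 2r + 2 = 0
Roots: r = 1 ± i (complex conjugates)
General solution: y = e^x(C₁cos(x) + C₂sin(x))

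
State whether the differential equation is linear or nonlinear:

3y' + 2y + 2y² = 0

Nonlinear (y² term)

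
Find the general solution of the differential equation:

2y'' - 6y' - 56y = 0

Characteristic equation: 2r² - 6r - 56 = 0
Divide by 2: r² - 3r - 28 = 0
Roots: r = 7, -4 (distinct real)
General solution: y = C₁e^(7x) + C₂e^(-4x)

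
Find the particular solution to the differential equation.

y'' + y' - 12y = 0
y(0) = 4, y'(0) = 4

General solution: y = C₁e^(3x) + C₂e^(-4x)
Applying ICs: C₁ = 20/7, C₂ = 8/7
Particular solution: y = (20/7)e^(3x) + (8/7)e^(-4x)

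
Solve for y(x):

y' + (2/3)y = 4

Using integrating factor method:

General solution: y = 6 + Ce^(-2x/3)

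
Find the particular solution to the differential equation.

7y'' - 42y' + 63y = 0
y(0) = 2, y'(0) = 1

General solution: y = (C₁ + C₂x)e^(3x)
Repeated root r = 3
Applying ICs: C₁ = 2, C₂ = -5
Particular solution: y = (2 - 5x)e^(3x)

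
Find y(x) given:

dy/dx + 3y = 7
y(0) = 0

General solution: y = 7/3 + Ce^(-3x)
Applying y(0) = 0: C = 0 - 7/3 = -7/3
Particular solution: y = 7/3 - (7/3)e^(-3x)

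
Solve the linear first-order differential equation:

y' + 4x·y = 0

Using integrating factor method:

General solution: y = Ce^(-2x^2)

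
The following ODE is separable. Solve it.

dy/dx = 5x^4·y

Separating variables and integrating:
ln|y| = x^5 + C

General solution: y = Ce^(x^5)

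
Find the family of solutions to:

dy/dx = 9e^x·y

Separating variables and integrating:
ln|y| = 9e^x + C

General solution: y = Ce^(9e^x)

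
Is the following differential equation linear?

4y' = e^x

Yes. Linear (y and its derivatives appear to the first power only, no products of y terms)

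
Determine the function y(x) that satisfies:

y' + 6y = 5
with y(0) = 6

General solution: y = 5/6 + Ce^(-6x)
Applying y(0) = 6: C = 6 - 5/6 = 31/6
Particular solution: y = 5/6 + (31/6)e^(-6x)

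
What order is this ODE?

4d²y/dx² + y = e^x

The order is 2 (highest derivative is of order 2).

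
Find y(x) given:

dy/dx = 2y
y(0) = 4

General solution: y = Ce^(2x)
Applying IC y(0) = 4:
Particular solution: y = 4e^(2x)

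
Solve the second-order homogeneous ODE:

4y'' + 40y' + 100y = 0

Characteristic equation: 4r² + 40r + 100 = 0
Divide by 4: r² + 10r + 25 = 0
Factored: (r + 5)² = 0
Repeated root: r = -5
General solution: y = (C₁ + C₂x)e^(-5x)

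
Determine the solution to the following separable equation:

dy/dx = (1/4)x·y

Separating variables and integrating:
ln|y| = x^2/8 + C

General solution: y = Ce^(x^2/8)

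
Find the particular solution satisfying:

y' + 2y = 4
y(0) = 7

General solution: y = 2 + Ce^(-2x)
Applying y(0) = 7: C = 7 - 2 = 5
Particular solution: y = 2 + 5e^(-2x)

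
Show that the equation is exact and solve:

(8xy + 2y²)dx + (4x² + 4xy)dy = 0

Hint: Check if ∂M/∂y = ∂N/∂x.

Verify exactness: ∂M/∂y = ∂N/∂x ✓
Find F(x,y) such that ∂F/∂x = M, ∂F/∂y = N
Solution: 4x²y + 2xy² = C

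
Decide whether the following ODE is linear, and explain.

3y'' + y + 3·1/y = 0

Nonlinear (1/y term)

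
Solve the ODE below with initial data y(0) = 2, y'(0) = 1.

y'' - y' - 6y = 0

General solution: y = C₁e^(3x) + C₂e^(-2x)
Applying ICs: C₁ = 1, C₂ = 1
Particular solution: y = e^(3x) + e^(-2x)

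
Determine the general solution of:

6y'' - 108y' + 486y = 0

Characteristic equation: 6r² - 108r + 486 = 0
Divide by 6: r² - 18r + 81 = 0
Factored: (r - 9)² = 0
Repeated root: r = 9
General solution: y = (C₁ + C₂x)e^(9x)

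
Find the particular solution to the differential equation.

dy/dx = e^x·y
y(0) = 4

General solution: y = Ce^(e^x)
Applying IC y(0) = 4:
Particular solution: y = 4e^(e^x - 1)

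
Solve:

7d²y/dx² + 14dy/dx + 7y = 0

Characteristic equation: 7r² + 14r + 7 = 0
Divide by 7: r² + 2r + 1 = 0
Factored: (r + 1)² = 0
Repeated root: r = -1
General solution: y = (C₁ + C₂x)e^(-x)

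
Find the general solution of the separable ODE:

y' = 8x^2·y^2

Separating variables and integrating:
-1/y = 8x^3/3 + C

General solution: y^-1 = (-8/3)x^3 + C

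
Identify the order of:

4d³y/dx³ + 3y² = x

The order is 3 (highest derivative is of order 3).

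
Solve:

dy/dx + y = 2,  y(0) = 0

General solution: y = 2 + Ce^(-x)
Applying y(0) = 0: C = 0 - 2 = -2
Particular solution: y = 2 - 2e^(-x)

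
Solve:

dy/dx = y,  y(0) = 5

General solution: y = Ce^x
Applying IC y(0) = 5:
Particular solution: y = 5e^x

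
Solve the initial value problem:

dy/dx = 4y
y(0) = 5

General solution: y = Ce^(4x)
Applying IC y(0) = 5:
Particular solution: y = 5e^(4x)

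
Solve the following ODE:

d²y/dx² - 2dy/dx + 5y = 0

Characteristic equation: r² - 2r + 5 = 0
Roots: r = 1 ± 2i (complex conjugates)
General solution: y = e^x(C₁cos(2x) + C₂sin(2x))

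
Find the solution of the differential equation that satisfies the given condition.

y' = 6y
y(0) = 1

General solution: y = Ce^(6x)
Applying IC y(0) = 1:
Particular solution: y = e^(6x)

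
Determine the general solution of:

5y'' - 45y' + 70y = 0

Characteristic equation: 5r² - 45r + 70 = 0
Divide by 5: r² - 9r + 14 = 0
Roots: r = 7, 2 (distinct real)
General solution: y = C₁e^(7x) + C₂e^(2x)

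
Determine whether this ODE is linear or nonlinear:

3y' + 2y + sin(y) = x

Nonlinear (sin(y) is nonlinear in y)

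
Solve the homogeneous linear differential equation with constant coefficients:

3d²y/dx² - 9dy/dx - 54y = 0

Characteristic equation: 3r² - 9r - 54 = 0
Divide by 3: r² - 3r - 18 = 0
Roots: r = 6, -3 (distinct real)
General solution: y = C₁e^(6x) + C₂e^(-3x)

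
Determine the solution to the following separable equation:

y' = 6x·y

Separating variables and integrating:
ln|y| = 3x^2 + C

General solution: y = Ce^(3x^2)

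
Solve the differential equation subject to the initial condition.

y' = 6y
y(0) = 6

General solution: y = Ce^(6x)
Applying IC y(0) = 6:
Particular solution: y = 6e^(6x)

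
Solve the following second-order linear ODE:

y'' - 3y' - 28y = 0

Characteristic equation: r² - 3r - 28 = 0
Roots: r = 7, -4 (distinct real)
General solution: y = C₁e^(7x) + C₂e^(-4x)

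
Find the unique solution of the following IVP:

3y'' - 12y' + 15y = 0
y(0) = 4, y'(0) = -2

General solution: y = e^(2x)(C₁cos(x) + C₂sin(x))
Complex roots r = 2 ± i
Applying ICs: C₁ = 4, C₂ = -10
Particular solution: y = e^(2x)(4cos(x) - 10sin(x))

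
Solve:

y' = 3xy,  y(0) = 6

General solution: y = Ce^(3x²/2)
Applying IC y(0) = 6:
Particular solution: y = 6e^(3x²/2)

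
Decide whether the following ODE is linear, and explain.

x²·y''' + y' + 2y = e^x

Linear (y and its derivatives appear to the first power only, no products of y terms)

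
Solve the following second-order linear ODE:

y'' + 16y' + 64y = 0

Characteristic equation: r² + 16r + 64 = 0
Factored: (r + 8)² = 0
Repeated root: r = -8
General solution: y = (C₁ + C₂x)e^(-8x)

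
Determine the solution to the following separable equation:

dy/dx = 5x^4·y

Separating variables and integrating:
ln|y| = x^5 + C

General solution: y = Ce^(x^5)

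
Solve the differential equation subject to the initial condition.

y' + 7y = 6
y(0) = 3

General solution: y = 6/7 + Ce^(-7x)
Applying y(0) = 3: C = 3 - 6/7 = 15/7
Particular solution: y = 6/7 + (15/7)e^(-7x)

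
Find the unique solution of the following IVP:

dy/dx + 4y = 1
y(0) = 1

General solution: y = 1/4 + Ce^(-4x)
Applying y(0) = 1: C = 1 - 1/4 = 3/4
Particular solution: y = 1/4 + (3/4)e^(-4x)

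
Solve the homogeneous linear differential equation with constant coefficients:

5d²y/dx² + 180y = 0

Characteristic equation: 5r² + 180 = 0
Divide by 5: r² + 36 = 0
Roots: r = ±6i (complex conjugates)
General solution: y = C₁cos(6x) + C₂sin(6x)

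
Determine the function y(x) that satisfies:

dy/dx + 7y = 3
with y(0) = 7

General solution: y = 3/7 + Ce^(-7x)
Applying y(0) = 7: C = 7 - 3/7 = 46/7
Particular solution: y = 3/7 + (46/7)e^(-7x)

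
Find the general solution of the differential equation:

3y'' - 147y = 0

Characteristic equation: 3r² - 147 = 0
Divide by 3: r² - 49 = 0
Roots: r = 7, -7 (distinct real)
General solution: y = C₁e^(7x) + C₂e^(-7x)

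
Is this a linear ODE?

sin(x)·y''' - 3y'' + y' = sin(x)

Yes. Linear (y and its derivatives appear to the first power only, no products of y terms)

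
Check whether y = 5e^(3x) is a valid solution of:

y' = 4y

Verification:
y = 5e^(3x)
y' = 15e^(3x)
But 4y = 20e^(3x)
y' ≠ 4y — the derivative does not match

No, it is not a solution.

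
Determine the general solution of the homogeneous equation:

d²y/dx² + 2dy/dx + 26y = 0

Characteristic equation: r² + 2r + 26 = 0
Roots: r = -1 ± 5i (complex conjugates)
General solution: y = e^(-x)(C₁cos(5x) + C₂sin(5x))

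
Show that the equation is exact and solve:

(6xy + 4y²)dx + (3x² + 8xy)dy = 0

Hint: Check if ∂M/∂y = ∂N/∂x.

Verify exactness: ∂M/∂y = ∂N/∂x ✓
Find F(x,y) such that ∂F/∂x = M, ∂F/∂y = N
Solution: 3x²y + 4xy² = C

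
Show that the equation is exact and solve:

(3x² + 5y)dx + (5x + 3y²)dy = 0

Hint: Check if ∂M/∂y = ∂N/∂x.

Verify exactness: ∂M/∂y = ∂N/∂x ✓
Find F(x,y) such that ∂F/∂x = M, ∂F/∂y = N
Solution: x³ + 5xy + y³ = C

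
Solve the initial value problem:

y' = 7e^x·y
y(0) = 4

General solution: y = Ce^(7e^x)
Applying IC y(0) = 4:
Particular solution: y = 4e^(7(e^x - 1))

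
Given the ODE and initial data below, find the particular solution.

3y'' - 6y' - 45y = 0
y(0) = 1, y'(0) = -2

General solution: y = C₁e^(5x) + C₂e^(-3x)
Applying ICs: C₁ = 1/8, C₂ = 7/8
Particular solution: y = (1/8)e^(5x) + (7/8)e^(-3x)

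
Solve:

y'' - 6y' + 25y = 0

Characteristic equation: r² - 6r + 25 = 0
Roots: r = 3 ± 4i (complex conjugates)
General solution: y = e^(3x)(C₁cos(4x) + C₂sin(4x))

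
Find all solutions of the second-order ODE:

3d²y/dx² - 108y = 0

Characteristic equation: 3r² - 108 = 0
Divide by 3: r² - 36 = 0
Roots: r = 6, -6 (distinct real)
General solution: y = C₁e^(6x) + C₂e^(-6x)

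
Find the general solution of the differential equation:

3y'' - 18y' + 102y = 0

Characteristic equation: 3r² - 18r + 102 = 0
Divide by 3: r² - 6r + 34 = 0
Roots: r = 3 ± 5i (complex conjugates)
General solution: y = e^(3x)(C₁cos(5x) + C₂sin(5x))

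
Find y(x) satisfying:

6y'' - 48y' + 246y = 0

Characteristic equation: 6r² - 48r + 246 = 0
Divide by 6: r² - 8r + 41 = 0
Roots: r = 4 ± 5i (complex conjugates)
General solution: y = e^(4x)(C₁cos(5x) + C₂sin(5x))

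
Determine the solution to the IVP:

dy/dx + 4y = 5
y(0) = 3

General solution: y = 5/4 + Ce^(-4x)
Applying y(0) = 3: C = 3 - 5/4 = 7/4
Particular solution: y = 5/4 + (7/4)e^(-4x)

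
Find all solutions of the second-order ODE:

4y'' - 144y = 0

Characteristic equation: 4r² - 144 = 0
Divide by 4: r² - 36 = 0
Roots: r = 6, -6 (distinct real)
General solution: y = C₁e^(6x) + C₂e^(-6x)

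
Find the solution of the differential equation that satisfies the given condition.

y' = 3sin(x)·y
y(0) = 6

General solution: y = Ce^(-3cos(x))
Applying IC y(0) = 6:
Particular solution: y = 6e^(3(1-cos(x)))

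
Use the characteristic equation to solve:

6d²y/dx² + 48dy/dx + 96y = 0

Characteristic equation: 6r² + 48r + 96 = 0
Divide by 6: r² + 8r + 16 = 0
Factored: (r + 4)² = 0
Repeated root: r = -4
General solution: y = (C₁ + C₂x)e^(-4x)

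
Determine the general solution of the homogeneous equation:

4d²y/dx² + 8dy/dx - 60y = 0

Characteristic equation: 4r² + 8r - 60 = 0
Divide by 4: r² + 2r - 15 = 0
Roots: r = 3, -5 (distinct real)
General solution: y = C₁e^(3x) + C₂e^(-5x)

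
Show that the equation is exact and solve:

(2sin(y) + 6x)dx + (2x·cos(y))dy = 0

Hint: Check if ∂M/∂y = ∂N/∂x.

Verify exactness: ∂M/∂y = ∂N/∂x ✓
Find F(x,y) such that ∂F/∂x = M, ∂F/∂y = N
Solution: 2x·sin(y) + 3x² = C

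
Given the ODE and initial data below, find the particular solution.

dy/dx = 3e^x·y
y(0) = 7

General solution: y = Ce^(3e^x)
Applying IC y(0) = 7:
Particular solution: y = 7e^(3(e^x - 1))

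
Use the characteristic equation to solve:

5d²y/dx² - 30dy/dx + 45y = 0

Characteristic equation: 5r² - 30r + 45 = 0
Divide by 5: r² - 6r + 9 = 0
Factored: (r - 3)² = 0
Repeated root: r = 3
General solution: y = (C₁ + C₂x)e^(3x)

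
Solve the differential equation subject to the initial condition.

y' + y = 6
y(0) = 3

General solution: y = 6 + Ce^(-x)
Applying y(0) = 3: C = 3 - 6 = -3
Particular solution: y = 6 - 3e^(-x)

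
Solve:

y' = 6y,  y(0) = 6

General solution: y = Ce^(6x)
Applying IC y(0) = 6:
Particular solution: y = 6e^(6x)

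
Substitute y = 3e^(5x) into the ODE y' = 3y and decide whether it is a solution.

Verification:
y = 3e^(5x)
y' = 15e^(5x)
But 3y = 9e^(5x)
y' ≠ 3y — the derivative does not match

No, it is not a solution.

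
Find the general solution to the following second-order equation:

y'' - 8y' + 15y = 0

Characteristic equation: r² - 8r + 15 = 0
Roots: r = 3, 5 (distinct real)
General solution: y = C₁e^(3x) + C₂e^(5x)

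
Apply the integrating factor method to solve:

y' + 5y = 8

Using integrating factor method:

General solution: y = 8/5 + Ce^(-5x)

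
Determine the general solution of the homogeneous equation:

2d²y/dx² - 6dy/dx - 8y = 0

Characteristic equation: 2r² - 6r - 8 = 0
Divide by 2: r² - 3r - 4 = 0
Roots: r = 4, -1 (distinct real)
General solution: y = C₁e^(4x) + C₂e^(-x)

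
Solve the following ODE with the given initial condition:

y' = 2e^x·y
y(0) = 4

General solution: y = Ce^(2e^x)
Applying IC y(0) = 4:
Particular solution: y = 4e^(2(e^x - 1))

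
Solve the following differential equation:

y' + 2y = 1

Using integrating factor method:

General solution: y = 1/2 + Ce^(-2x)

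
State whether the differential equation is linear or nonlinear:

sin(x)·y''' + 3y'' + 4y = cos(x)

Linear (y and its derivatives appear to the first power only, no products of y terms)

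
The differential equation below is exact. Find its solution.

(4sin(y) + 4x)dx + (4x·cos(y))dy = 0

Verify exactness: ∂M/∂y = ∂N/∂x ✓
Find F(x,y) such that ∂F/∂x = M, ∂F/∂y = N
Solution: 4x·sin(y) + 2x² = C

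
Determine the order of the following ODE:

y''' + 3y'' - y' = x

The order is 3 (highest derivative is of order 3).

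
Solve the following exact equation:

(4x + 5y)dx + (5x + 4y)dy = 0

Verify exactness: ∂M/∂y = ∂N/∂x ✓
Find F(x,y) such that ∂F/∂x = M, ∂F/∂y = N
Solution: 2x² + 5xy + 2y² = C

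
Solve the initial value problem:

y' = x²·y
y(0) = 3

General solution: y = Ce^(x³/3)
Applying IC y(0) = 3:
Particular solution: y = 3e^(x³/3)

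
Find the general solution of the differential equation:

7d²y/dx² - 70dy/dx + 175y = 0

Characteristic equation: 7r² - 70r + 175 = 0
Divide by 7: r² - 10r + 25 = 0
Factored: (r - 5)² = 0
Repeated root: r = 5
General solution: y = (C₁ + C₂x)e^(5x)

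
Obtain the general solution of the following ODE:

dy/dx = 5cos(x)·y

Separating variables and integrating:
ln|y| = 5sin(x) + C

General solution: y = Ce^(5sin(x))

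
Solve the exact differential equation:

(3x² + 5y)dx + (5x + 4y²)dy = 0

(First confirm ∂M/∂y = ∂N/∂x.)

Verify exactness: ∂M/∂y = ∂N/∂x ✓
Find F(x,y) such that ∂F/∂x = M, ∂F/∂y = N
Solution: x³ + 5xy + 4y³/3 = C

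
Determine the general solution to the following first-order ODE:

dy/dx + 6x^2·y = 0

Using integrating factor method:

General solution: y = Ce^(-2x^3)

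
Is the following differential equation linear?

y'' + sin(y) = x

No. Nonlinear (sin(y) is nonlinear in y)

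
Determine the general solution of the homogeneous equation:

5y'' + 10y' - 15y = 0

Characteristic equation: 5r² + 10r - 15 = 0
Divide by 5: r² + 2r - 3 = 0
Roots: r = 1, -3 (distinct real)
General solution: y = C₁e^x + C₂e^(-3x)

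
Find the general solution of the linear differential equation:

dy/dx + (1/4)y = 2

Using integrating factor method:

General solution: y = 8 + Ce^(-x/4)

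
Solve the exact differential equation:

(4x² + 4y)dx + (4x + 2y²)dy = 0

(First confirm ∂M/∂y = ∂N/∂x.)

Verify exactness: ∂M/∂y = ∂N/∂x ✓
Find F(x,y) such that ∂F/∂x = M, ∂F/∂y = N
Solution: 4x³/3 + 4xy + 2y³/3 = C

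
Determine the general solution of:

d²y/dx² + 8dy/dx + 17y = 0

Characteristic equation: r² + 8r + 17 = 0
Roots: r = -4 ± i (complex conjugates)
General solution: y = e^(-4x)(C₁cos(x) + C₂sin(x))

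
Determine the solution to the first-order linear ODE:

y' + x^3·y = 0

Using integrating factor method:

General solution: y = Ce^(-x^4/4)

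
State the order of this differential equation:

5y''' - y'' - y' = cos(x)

The order is 3 (highest derivative is of order 3).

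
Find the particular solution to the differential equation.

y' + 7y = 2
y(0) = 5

General solution: y = 2/7 + Ce^(-7x)
Applying y(0) = 5: C = 5 - 2/7 = 33/7
Particular solution: y = 2/7 + (33/7)e^(-7x)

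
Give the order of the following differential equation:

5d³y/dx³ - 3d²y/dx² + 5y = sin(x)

The order is 3 (highest derivative is of order 3).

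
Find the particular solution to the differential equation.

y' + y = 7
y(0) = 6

General solution: y = 7 + Ce^(-x)
Applying y(0) = 6: C = 6 - 7 = -1
Particular solution: y = 7 - e^(-x)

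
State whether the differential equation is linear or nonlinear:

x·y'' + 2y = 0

Linear (y and its derivatives appear to the first power only, no products of y terms)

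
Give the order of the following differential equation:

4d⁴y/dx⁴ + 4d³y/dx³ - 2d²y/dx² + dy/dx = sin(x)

The order is 4 (highest derivative is of order 4).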